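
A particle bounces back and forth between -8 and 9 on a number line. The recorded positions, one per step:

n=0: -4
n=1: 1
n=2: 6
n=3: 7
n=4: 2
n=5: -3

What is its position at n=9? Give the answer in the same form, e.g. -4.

7

The value travels 5 per step and bounces off the walls at -8 and 9.
  step 6: -3 → -8
  step 7: -8 → -3
  step 8: -3 → 2
  step 9: 2 → 7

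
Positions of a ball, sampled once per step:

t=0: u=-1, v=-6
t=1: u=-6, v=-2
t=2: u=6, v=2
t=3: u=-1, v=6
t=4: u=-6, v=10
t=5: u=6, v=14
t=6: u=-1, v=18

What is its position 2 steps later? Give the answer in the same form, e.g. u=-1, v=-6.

U: cycles through -1, -6, 6 every 3 steps. Step 8 lands at position 2 of the cycle → 6.
V: linear, +4 per step → 26 at step 8.

u=6, v=26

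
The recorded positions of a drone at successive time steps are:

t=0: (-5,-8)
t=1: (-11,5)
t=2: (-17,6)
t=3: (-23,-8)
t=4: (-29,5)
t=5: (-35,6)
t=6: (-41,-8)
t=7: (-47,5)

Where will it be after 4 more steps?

(-71,6)

The first coordinate changes by -6 each step, so at step 11 it is -5 + 11·(-6) = -71.
The second coordinate repeats the cycle [-8, 5, 6] with period 3; step 11 mod 3 = 2, giving 6.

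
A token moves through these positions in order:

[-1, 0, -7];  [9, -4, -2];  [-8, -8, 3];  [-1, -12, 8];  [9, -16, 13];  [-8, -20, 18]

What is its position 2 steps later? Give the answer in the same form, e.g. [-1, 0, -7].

[9, -28, 28]

First: cycles through -1, 9, -8 every 3 steps. Step 7 lands at position 1 of the cycle → 9.
Second: linear, -4 per step → -28 at step 7.
Third: linear, +5 per step → 28 at step 7.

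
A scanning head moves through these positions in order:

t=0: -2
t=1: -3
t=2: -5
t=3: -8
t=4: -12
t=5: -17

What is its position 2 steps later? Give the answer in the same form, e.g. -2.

First differences are -1, -2, -3, -4, -5; their common second difference is -1 (constant acceleration).
step 6: -17 − 6 → -23
step 7: -23 − 7 → -30

-30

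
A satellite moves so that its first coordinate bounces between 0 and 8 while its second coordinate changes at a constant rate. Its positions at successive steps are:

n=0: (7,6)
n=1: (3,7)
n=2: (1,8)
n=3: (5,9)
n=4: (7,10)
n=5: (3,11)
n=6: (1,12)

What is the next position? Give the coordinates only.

The first coordinate reflects between 0 and 8, moving 4 per step.
  step 7: 1 → 5
The second coordinate changes by +1 each step: at step 7 it is 13.

(5,13)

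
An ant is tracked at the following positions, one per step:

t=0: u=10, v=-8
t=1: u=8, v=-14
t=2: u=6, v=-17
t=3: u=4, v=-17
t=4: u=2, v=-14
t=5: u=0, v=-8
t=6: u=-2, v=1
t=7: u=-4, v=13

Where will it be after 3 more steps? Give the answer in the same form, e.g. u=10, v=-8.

u=-10, v=67

First differences are (-2, -6), (-2, -3), (-2, +0), (-2, +3), (-2, +6), (-2, +9), (-2, +12); their common second difference is (+0, +3) (constant acceleration).
step 8: u=-4, v=13 + (-2, +15) → u=-6, v=28
step 9: u=-6, v=28 + (-2, +18) → u=-8, v=46
step 10: u=-8, v=46 + (-2, +21) → u=-10, v=67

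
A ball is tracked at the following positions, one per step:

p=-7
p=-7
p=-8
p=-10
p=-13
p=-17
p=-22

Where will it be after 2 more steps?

p=-35

Taking differences between consecutive positions: +0, -1, -2, -3, -4, -5. These grow by -1 each step.
step 7: -22 − 6 → p=-28
step 8: -28 − 7 → p=-35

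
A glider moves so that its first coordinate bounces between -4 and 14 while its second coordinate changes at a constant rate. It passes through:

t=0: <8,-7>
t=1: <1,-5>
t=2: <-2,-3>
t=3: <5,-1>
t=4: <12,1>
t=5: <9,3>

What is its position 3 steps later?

<4,9>

The first coordinate reflects between -4 and 14, moving 7 per step.
  step 6: 9 → 2
  step 7: 2 → -3
  step 8: -3 → 4
The second coordinate changes by +2 each step: at step 8 it is 9.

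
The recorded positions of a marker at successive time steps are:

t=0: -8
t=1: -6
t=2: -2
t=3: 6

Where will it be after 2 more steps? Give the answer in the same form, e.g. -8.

54

Step-to-step displacements: +2, +4, +8; each is 2× the previous.
step 4: 6 + 16 → 22
step 5: 22 + 32 → 54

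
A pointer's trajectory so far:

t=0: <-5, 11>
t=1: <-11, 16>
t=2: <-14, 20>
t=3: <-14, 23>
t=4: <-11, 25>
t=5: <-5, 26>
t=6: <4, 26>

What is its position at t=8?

First differences are <-6, +5>, <-3, +4>, <+0, +3>, <+3, +2>, <+6, +1>, <+9, +0>; their common second difference is <+3, -1> (constant acceleration).
step 7: <4, 26> + <+12, -1> → <16, 25>
step 8: <16, 25> + <+15, -2> → <31, 23>

<31, 23>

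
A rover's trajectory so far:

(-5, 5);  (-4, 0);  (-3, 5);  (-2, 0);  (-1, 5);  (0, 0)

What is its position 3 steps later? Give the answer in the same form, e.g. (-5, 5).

(3, 5)

The first coordinate changes by +1 each step, so at step 8 it is -5 + 8·(1) = 3.
The second coordinate repeats the cycle [5, 0] with period 2; step 8 mod 2 = 0, giving 5.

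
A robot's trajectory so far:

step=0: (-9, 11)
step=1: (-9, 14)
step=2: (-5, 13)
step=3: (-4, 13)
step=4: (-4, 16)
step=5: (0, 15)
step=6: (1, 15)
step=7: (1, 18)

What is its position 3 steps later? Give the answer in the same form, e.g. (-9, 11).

(6, 20)

Differencing gives (+0, +3), (+4, -1), (+1, +0), (+0, +3), (+4, -1), (+1, +0), (+0, +3). This is the pattern (+0, +3), (+4, -1), (+1, +0) repeated.
step 8: apply (+4, -1) → (5, 17)
step 9: apply (+1, +0) → (6, 17)
step 10: apply (+0, +3) → (6, 20)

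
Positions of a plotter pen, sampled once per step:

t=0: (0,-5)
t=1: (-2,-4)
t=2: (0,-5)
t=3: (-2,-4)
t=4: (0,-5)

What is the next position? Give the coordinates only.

Consecutive displacements (-2,+1), (+2,-1), (-2,+1), (+2,-1) scale by a factor of -1 each step.
step 5: (0,-5) + (-2,+1) → (-2,-4)

(-2,-4)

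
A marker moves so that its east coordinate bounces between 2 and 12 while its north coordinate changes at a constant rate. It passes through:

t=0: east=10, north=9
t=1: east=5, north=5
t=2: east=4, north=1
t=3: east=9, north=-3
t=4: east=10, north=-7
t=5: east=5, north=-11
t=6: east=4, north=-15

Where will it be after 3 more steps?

The east coordinate reflects between 2 and 12, moving 5 per step.
  step 7: 4 → 9
  step 8: 9 → 10
  step 9: 10 → 5
The north coordinate changes by -4 each step: at step 9 it is -27.

east=5, north=-27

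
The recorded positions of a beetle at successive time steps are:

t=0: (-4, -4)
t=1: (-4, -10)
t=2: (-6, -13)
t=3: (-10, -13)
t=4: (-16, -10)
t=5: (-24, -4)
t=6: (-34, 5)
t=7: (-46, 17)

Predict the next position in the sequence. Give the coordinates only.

(-60, 32)

Taking differences between consecutive positions: (+0, -6), (-2, -3), (-4, +0), (-6, +3), (-8, +6), (-10, +9), (-12, +12). These grow by (-2, +3) each step.
step 8: (-46, 17) + (-14, +15) → (-60, 32)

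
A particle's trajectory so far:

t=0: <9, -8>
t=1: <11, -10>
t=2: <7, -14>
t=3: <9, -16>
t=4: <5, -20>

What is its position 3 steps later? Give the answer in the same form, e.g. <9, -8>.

<5, -28>

Differencing gives <+2, -2>, <-4, -4>, <+2, -2>, <-4, -4>. This is the pattern <+2, -2>, <-4, -4> repeated.
step 5: apply <+2, -2> → <7, -22>
step 6: apply <-4, -4> → <3, -26>
step 7: apply <+2, -2> → <5, -28>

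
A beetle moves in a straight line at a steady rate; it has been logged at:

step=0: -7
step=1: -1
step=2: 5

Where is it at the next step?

The position changes by +6 every step.
step 3: 5 + 6 → 11

11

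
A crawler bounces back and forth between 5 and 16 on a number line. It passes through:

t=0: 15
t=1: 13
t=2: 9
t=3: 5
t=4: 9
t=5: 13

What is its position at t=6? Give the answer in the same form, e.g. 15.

The value reflects between 5 and 16, moving 4 per step.
  step 6: 13 → 15

15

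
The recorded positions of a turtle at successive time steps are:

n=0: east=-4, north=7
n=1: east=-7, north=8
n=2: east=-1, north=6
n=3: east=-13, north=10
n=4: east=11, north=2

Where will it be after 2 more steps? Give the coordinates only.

The jumps are (-3, +1), (+6, -2), (-12, +4), (+24, -8) — a geometric progression with ratio -2.
step 5: east=11, north=2 + (-48, +16) → east=-37, north=18
step 6: east=-37, north=18 + (+96, -32) → east=59, north=-14

east=59, north=-14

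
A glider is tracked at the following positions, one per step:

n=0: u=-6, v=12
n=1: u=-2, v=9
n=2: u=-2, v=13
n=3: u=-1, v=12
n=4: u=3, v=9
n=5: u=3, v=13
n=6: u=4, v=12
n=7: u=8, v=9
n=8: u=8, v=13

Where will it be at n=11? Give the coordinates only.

u=13, v=13

The moves between consecutive positions are (+4, -3), (+0, +4), (+1, -1), (+4, -3), (+0, +4), (+1, -1), (+4, -3), (+0, +4); they repeat the 3-cycle [(+4, -3), (+0, +4), (+1, -1)].
step 9: apply (+1, -1) → u=9, v=12
step 10: apply (+4, -3) → u=13, v=9
step 11: apply (+0, +4) → u=13, v=13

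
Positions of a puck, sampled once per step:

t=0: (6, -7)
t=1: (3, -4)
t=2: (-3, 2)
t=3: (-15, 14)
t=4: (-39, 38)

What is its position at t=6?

(-183, 182)

Consecutive displacements (-3, +3), (-6, +6), (-12, +12), (-24, +24) scale by a factor of 2 each step.
step 5: (-39, 38) + (-48, +48) → (-87, 86)
step 6: (-87, 86) + (-96, +96) → (-183, 182)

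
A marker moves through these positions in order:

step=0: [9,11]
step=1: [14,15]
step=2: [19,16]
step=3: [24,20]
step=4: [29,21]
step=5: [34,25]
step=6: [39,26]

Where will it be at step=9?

Step-to-step displacements: [+5,+4], [+5,+1], [+5,+4], [+5,+1], [+5,+4], [+5,+1] — a repeating cycle of length 2.
step 7: apply [+5,+4] → [44,30]
step 8: apply [+5,+1] → [49,31]
step 9: apply [+5,+4] → [54,35]

[54,35]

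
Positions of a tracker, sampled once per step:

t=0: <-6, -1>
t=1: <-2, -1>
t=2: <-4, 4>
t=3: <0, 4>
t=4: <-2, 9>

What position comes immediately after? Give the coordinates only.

Differencing gives <+4, +0>, <-2, +5>, <+4, +0>, <-2, +5>. This is the pattern <+4, +0>, <-2, +5> repeated.
step 5: apply <+4, +0> → <2, 9>

<2, 9>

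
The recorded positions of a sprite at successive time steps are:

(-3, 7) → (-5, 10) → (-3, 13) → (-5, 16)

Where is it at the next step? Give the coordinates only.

First: cycles through -3, -5 every 2 steps. Step 4 lands at position 0 of the cycle → -3.
Second: linear, +3 per step → 19 at step 4.

(-3, 19)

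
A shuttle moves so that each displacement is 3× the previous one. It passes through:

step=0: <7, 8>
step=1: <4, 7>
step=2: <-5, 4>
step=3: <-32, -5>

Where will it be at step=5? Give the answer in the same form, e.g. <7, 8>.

<-356, -113>

Step-to-step displacements: <-3, -1>, <-9, -3>, <-27, -9>; each is 3× the previous.
step 4: <-32, -5> + <-81, -27> → <-113, -32>
step 5: <-113, -32> + <-243, -81> → <-356, -113>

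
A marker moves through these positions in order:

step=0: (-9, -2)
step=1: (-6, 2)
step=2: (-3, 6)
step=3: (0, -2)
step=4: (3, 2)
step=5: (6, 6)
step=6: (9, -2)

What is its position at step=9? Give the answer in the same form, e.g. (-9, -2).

(18, -2)

First: linear, +3 per step → 18 at step 9.
Second: cycles through -2, 2, 6 every 3 steps. Step 9 lands at position 0 of the cycle → -2.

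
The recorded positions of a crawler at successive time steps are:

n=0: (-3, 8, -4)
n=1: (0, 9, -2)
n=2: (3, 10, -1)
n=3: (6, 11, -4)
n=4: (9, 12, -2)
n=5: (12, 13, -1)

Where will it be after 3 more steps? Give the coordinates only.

First: linear, +3 per step → 21 at step 8.
Second: linear, +1 per step → 16 at step 8.
Third: cycles through -4, -2, -1 every 3 steps. Step 8 lands at position 2 of the cycle → -1.

(21, 16, -1)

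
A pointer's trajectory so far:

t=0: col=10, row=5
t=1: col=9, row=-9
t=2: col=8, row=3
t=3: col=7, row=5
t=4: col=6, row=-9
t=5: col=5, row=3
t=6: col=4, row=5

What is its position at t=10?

Col: linear, -1 per step → 0 at step 10.
Row: cycles through 5, -9, 3 every 3 steps. Step 10 lands at position 1 of the cycle → -9.

col=0, row=-9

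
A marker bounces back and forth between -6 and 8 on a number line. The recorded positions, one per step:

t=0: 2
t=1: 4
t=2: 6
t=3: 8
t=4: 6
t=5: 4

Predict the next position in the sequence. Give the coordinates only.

The value reflects between -6 and 8, moving 2 per step.
  step 6: 4 → 2

2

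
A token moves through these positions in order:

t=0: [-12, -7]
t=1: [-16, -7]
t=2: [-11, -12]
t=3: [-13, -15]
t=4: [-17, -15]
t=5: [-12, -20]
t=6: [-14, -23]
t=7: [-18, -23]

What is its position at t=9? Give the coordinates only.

[-15, -31]

Step-to-step displacements: [-4, +0], [+5, -5], [-2, -3], [-4, +0], [+5, -5], [-2, -3], [-4, +0] — a repeating cycle of length 3.
step 8: apply [+5, -5] → [-13, -28]
step 9: apply [-2, -3] → [-15, -31]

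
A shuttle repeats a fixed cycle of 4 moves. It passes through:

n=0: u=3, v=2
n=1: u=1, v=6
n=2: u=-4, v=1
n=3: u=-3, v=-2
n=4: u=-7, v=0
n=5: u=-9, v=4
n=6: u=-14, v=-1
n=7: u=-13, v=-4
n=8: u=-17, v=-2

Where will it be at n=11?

u=-23, v=-6

Step-to-step displacements: (-2, +4), (-5, -5), (+1, -3), (-4, +2), (-2, +4), (-5, -5), (+1, -3), (-4, +2) — a repeating cycle of length 4.
step 9: apply (-2, +4) → u=-19, v=2
step 10: apply (-5, -5) → u=-24, v=-3
step 11: apply (+1, -3) → u=-23, v=-6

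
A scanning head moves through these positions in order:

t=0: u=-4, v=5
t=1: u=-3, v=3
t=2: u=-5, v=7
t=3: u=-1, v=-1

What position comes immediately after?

u=-9, v=15

Consecutive displacements (+1,-2), (-2,+4), (+4,-8) scale by a factor of -2 each step.
step 4: u=-1, v=-1 + (-8,+16) → u=-9, v=15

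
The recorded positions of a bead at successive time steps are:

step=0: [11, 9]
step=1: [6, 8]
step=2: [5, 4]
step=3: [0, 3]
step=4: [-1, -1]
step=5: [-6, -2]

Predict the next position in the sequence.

[-7, -6]

Differencing gives [-5, -1], [-1, -4], [-5, -1], [-1, -4], [-5, -1]. This is the pattern [-5, -1], [-1, -4] repeated.
step 6: apply [-1, -4] → [-7, -6]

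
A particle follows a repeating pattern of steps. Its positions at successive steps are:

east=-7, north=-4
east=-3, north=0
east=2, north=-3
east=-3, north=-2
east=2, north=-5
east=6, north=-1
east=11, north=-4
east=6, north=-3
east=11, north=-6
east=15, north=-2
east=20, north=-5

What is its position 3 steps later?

The moves between consecutive positions are (+4,+4), (+5,-3), (-5,+1), (+5,-3), (+4,+4), (+5,-3), (-5,+1), (+5,-3), (+4,+4), (+5,-3); they repeat the 4-cycle [(+4,+4), (+5,-3), (-5,+1), (+5,-3)].
step 11: apply (-5,+1) → east=15, north=-4
step 12: apply (+5,-3) → east=20, north=-7
step 13: apply (+4,+4) → east=24, north=-3

east=24, north=-3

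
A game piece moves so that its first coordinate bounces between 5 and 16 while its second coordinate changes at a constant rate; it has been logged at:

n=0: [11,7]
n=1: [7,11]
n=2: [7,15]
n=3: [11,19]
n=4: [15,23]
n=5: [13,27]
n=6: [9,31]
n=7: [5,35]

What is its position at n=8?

[9,39]

The first coordinate reflects between 5 and 16, moving 4 per step.
  step 8: 5 → 9
The second coordinate changes by +4 each step: at step 8 it is 39.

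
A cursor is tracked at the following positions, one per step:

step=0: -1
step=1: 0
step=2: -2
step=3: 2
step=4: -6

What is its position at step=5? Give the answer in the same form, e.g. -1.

Consecutive displacements +1, -2, +4, -8 scale by a factor of -2 each step.
step 5: -6 + 16 → 10

10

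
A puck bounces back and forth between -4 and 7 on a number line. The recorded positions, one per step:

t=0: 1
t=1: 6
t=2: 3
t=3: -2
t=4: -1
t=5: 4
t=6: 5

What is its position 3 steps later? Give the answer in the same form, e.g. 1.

2

The value reflects between -4 and 7, moving 5 per step.
  step 7: 5 → 0
  step 8: 0 → -3
  step 9: -3 → 2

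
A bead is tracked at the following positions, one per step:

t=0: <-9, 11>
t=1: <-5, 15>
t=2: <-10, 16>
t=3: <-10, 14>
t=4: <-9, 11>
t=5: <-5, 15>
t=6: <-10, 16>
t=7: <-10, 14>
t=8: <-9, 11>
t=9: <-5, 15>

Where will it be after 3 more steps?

<-9, 11>

Differencing gives <+4, +4>, <-5, +1>, <+0, -2>, <+1, -3>, <+4, +4>, <-5, +1>, <+0, -2>, <+1, -3>, <+4, +4>. This is the pattern <+4, +4>, <-5, +1>, <+0, -2>, <+1, -3> repeated.
step 10: apply <-5, +1> → <-10, 16>
step 11: apply <+0, -2> → <-10, 14>
step 12: apply <+1, -3> → <-9, 11>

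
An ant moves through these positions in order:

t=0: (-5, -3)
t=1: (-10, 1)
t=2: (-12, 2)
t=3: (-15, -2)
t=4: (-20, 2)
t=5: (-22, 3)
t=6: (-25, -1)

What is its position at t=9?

(-35, 0)

Step-to-step displacements: (-5, +4), (-2, +1), (-3, -4), (-5, +4), (-2, +1), (-3, -4) — a repeating cycle of length 3.
step 7: apply (-5, +4) → (-30, 3)
step 8: apply (-2, +1) → (-32, 4)
step 9: apply (-3, -4) → (-35, 0)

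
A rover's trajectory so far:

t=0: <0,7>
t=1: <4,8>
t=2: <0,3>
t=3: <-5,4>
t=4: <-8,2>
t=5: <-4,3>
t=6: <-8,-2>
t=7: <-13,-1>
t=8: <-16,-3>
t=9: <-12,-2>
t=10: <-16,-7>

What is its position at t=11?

<-21,-6>

The moves between consecutive positions are <+4,+1>, <-4,-5>, <-5,+1>, <-3,-2>, <+4,+1>, <-4,-5>, <-5,+1>, <-3,-2>, <+4,+1>, <-4,-5>; they repeat the 4-cycle [<+4,+1>, <-4,-5>, <-5,+1>, <-3,-2>].
step 11: apply <-5,+1> → <-21,-6>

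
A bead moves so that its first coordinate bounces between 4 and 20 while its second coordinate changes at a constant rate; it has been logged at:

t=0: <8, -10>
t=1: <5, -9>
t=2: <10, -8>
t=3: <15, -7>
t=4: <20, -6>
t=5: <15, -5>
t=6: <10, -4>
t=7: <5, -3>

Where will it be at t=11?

<17, 1>

The first coordinate travels 5 per step and bounces off the walls at 4 and 20.
  step 8: 5 → 8
  step 9: 8 → 13
  step 10: 13 → 18
  step 11: 18 → 17
The second coordinate changes by +1 each step: at step 11 it is 1.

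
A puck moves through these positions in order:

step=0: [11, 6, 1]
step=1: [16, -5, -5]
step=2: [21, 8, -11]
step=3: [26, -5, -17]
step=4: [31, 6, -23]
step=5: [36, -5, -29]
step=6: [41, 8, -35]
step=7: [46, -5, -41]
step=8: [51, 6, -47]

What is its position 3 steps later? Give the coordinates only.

The first coordinate changes by +5 each step, so at step 11 it is 11 + 11·(5) = 66.
The second coordinate repeats the cycle [6, -5, 8, -5] with period 4; step 11 mod 4 = 3, giving -5.
The third coordinate changes by -6 each step, so at step 11 it is 1 + 11·(-6) = -65.

[66, -5, -65]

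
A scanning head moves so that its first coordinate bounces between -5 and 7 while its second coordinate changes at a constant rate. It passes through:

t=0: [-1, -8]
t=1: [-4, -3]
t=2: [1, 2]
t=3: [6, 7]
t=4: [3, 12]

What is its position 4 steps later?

[7, 32]

The first coordinate reflects between -5 and 7, moving 5 per step.
  step 5: 3 → -2
  step 6: -2 → -3
  step 7: -3 → 2
  step 8: 2 → 7
The second coordinate changes by +5 each step: at step 8 it is 32.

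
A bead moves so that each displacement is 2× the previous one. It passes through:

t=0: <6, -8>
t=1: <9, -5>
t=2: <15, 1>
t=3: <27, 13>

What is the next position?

<51, 37>

Consecutive displacements <+3, +3>, <+6, +6>, <+12, +12> scale by a factor of 2 each step.
step 4: <27, 13> + <+24, +24> → <51, 37>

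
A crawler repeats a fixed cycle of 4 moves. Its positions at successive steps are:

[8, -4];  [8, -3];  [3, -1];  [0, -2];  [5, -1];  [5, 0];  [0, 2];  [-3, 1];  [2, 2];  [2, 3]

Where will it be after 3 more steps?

Differencing gives [+0, +1], [-5, +2], [-3, -1], [+5, +1], [+0, +1], [-5, +2], [-3, -1], [+5, +1], [+0, +1]. This is the pattern [+0, +1], [-5, +2], [-3, -1], [+5, +1] repeated.
step 10: apply [-5, +2] → [-3, 5]
step 11: apply [-3, -1] → [-6, 4]
step 12: apply [+5, +1] → [-1, 5]

[-1, 5]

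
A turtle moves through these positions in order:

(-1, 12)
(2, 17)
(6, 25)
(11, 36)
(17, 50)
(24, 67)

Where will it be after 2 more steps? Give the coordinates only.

(41, 110)

Taking differences between consecutive positions: (+3, +5), (+4, +8), (+5, +11), (+6, +14), (+7, +17). These grow by (+1, +3) each step.
step 6: (24, 67) + (+8, +20) → (32, 87)
step 7: (32, 87) + (+9, +23) → (41, 110)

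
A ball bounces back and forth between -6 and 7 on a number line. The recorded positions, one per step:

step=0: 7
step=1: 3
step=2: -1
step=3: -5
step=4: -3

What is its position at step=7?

The value reflects between -6 and 7, moving 4 per step.
  step 5: -3 → 1
  step 6: 1 → 5
  step 7: 5 → 5

5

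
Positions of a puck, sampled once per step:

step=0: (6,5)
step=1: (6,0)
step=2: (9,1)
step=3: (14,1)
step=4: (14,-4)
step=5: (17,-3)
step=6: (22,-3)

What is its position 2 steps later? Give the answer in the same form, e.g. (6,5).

(25,-7)

Step-to-step displacements: (+0,-5), (+3,+1), (+5,+0), (+0,-5), (+3,+1), (+5,+0) — a repeating cycle of length 3.
step 7: apply (+0,-5) → (22,-8)
step 8: apply (+3,+1) → (25,-7)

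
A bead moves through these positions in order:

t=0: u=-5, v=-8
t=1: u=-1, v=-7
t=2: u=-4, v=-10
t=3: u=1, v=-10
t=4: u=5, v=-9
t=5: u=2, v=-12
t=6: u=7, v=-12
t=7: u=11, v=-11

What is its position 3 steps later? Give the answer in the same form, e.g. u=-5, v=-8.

The moves between consecutive positions are (+4, +1), (-3, -3), (+5, +0), (+4, +1), (-3, -3), (+5, +0), (+4, +1); they repeat the 3-cycle [(+4, +1), (-3, -3), (+5, +0)].
step 8: apply (-3, -3) → u=8, v=-14
step 9: apply (+5, +0) → u=13, v=-14
step 10: apply (+4, +1) → u=17, v=-13

u=17, v=-13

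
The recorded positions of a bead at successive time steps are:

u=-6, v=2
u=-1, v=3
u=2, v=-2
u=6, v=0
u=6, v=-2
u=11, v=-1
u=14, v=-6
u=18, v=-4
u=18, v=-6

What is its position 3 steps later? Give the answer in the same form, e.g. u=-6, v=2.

The moves between consecutive positions are (+5, +1), (+3, -5), (+4, +2), (+0, -2), (+5, +1), (+3, -5), (+4, +2), (+0, -2); they repeat the 4-cycle [(+5, +1), (+3, -5), (+4, +2), (+0, -2)].
step 9: apply (+5, +1) → u=23, v=-5
step 10: apply (+3, -5) → u=26, v=-10
step 11: apply (+4, +2) → u=30, v=-8

u=30, v=-8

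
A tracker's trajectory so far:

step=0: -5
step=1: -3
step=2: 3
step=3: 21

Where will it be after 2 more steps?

237

Step-to-step displacements: +2, +6, +18; each is 3× the previous.
step 4: 21 + 54 → 75
step 5: 75 + 162 → 237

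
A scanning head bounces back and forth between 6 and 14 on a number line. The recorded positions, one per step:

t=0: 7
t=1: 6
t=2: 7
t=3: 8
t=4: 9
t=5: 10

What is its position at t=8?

The value reflects between 6 and 14, moving 1 per step.
  step 6: 10 → 11
  step 7: 11 → 12
  step 8: 12 → 13

13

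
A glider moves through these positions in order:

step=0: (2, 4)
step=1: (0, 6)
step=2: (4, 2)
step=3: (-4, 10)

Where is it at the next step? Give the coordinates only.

Step-to-step displacements: (-2, +2), (+4, -4), (-8, +8); each is -2× the previous.
step 4: (-4, 10) + (+16, -16) → (12, -6)

(12, -6)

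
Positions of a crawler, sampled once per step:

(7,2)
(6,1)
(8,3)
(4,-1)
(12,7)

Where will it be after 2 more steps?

(28,23)

The jumps are (-1,-1), (+2,+2), (-4,-4), (+8,+8) — a geometric progression with ratio -2.
step 5: (12,7) + (-16,-16) → (-4,-9)
step 6: (-4,-9) + (+32,+32) → (28,23)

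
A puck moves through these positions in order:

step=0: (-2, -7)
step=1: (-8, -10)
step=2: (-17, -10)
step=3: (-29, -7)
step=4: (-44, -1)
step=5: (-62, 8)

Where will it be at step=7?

(-107, 35)

Taking differences between consecutive positions: (-6, -3), (-9, +0), (-12, +3), (-15, +6), (-18, +9). These grow by (-3, +3) each step.
step 6: (-62, 8) + (-21, +12) → (-83, 20)
step 7: (-83, 20) + (-24, +15) → (-107, 35)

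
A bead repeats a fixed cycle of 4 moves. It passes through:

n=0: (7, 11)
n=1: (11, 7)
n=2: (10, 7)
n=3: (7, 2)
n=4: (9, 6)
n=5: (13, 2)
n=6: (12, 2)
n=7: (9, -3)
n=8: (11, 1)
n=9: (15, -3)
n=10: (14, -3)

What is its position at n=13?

(17, -8)

The moves between consecutive positions are (+4, -4), (-1, +0), (-3, -5), (+2, +4), (+4, -4), (-1, +0), (-3, -5), (+2, +4), (+4, -4), (-1, +0); they repeat the 4-cycle [(+4, -4), (-1, +0), (-3, -5), (+2, +4)].
step 11: apply (-3, -5) → (11, -8)
step 12: apply (+2, +4) → (13, -4)
step 13: apply (+4, -4) → (17, -8)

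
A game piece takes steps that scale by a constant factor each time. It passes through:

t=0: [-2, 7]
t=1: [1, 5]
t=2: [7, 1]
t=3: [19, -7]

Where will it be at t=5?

[91, -55]

Step-to-step displacements: [+3, -2], [+6, -4], [+12, -8]; each is 2× the previous.
step 4: [19, -7] + [+24, -16] → [43, -23]
step 5: [43, -23] + [+48, -32] → [91, -55]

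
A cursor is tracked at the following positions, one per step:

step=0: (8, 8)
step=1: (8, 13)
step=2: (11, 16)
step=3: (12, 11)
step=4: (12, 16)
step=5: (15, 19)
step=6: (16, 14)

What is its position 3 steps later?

Differencing gives (+0, +5), (+3, +3), (+1, -5), (+0, +5), (+3, +3), (+1, -5). This is the pattern (+0, +5), (+3, +3), (+1, -5) repeated.
step 7: apply (+0, +5) → (16, 19)
step 8: apply (+3, +3) → (19, 22)
step 9: apply (+1, -5) → (20, 17)

(20, 17)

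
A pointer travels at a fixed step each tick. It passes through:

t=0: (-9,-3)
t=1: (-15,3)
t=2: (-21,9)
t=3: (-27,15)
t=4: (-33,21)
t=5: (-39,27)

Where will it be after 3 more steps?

Each step adds (-6,+6) to the position.
step 6: (-39,27) + (-6,+6) → (-45,33)
step 7: (-45,33) + (-6,+6) → (-51,39)
step 8: (-51,39) + (-6,+6) → (-57,45)

(-57,45)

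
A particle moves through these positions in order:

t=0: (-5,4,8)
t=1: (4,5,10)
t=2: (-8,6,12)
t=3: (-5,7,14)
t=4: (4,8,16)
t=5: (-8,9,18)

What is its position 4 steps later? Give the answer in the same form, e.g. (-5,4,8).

(-5,13,26)

First: cycles through -5, 4, -8 every 3 steps. Step 9 lands at position 0 of the cycle → -5.
Second: linear, +1 per step → 13 at step 9.
Third: linear, +2 per step → 26 at step 9.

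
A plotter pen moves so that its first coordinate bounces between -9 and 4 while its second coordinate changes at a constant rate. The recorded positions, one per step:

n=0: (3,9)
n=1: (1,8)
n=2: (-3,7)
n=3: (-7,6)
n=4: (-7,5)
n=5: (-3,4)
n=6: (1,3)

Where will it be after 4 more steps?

The first coordinate travels 4 per step and bounces off the walls at -9 and 4.
  step 7: 1 → 3
  step 8: 3 → -1
  step 9: -1 → -5
  step 10: -5 → -9
The second coordinate changes by -1 each step: at step 10 it is -1.

(-9,-1)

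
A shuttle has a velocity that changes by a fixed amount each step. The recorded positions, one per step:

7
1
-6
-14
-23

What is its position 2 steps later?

Taking differences between consecutive positions: -6, -7, -8, -9. These grow by -1 each step.
step 5: -23 − 10 → -33
step 6: -33 − 11 → -44

-44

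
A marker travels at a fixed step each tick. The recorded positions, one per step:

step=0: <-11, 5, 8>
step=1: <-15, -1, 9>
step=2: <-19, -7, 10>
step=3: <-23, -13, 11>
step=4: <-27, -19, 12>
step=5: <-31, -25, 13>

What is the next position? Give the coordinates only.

The position changes by <-4, -6, +1> every step.
step 6: <-31, -25, 13> + <-4, -6, +1> → <-35, -31, 14>

<-35, -31, 14>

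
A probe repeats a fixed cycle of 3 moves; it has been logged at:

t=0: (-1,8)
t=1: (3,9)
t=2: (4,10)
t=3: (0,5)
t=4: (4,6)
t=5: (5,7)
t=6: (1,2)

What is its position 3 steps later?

(2,-1)

Step-to-step displacements: (+4,+1), (+1,+1), (-4,-5), (+4,+1), (+1,+1), (-4,-5) — a repeating cycle of length 3.
step 7: apply (+4,+1) → (5,3)
step 8: apply (+1,+1) → (6,4)
step 9: apply (-4,-5) → (2,-1)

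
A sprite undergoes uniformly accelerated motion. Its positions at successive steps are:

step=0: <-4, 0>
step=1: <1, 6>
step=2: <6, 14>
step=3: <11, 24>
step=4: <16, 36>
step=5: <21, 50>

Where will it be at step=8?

<36, 104>

First differences are <+5, +6>, <+5, +8>, <+5, +10>, <+5, +12>, <+5, +14>; their common second difference is <+0, +2> (constant acceleration).
step 6: <21, 50> + <+5, +16> → <26, 66>
step 7: <26, 66> + <+5, +18> → <31, 84>
step 8: <31, 84> + <+5, +20> → <36, 104>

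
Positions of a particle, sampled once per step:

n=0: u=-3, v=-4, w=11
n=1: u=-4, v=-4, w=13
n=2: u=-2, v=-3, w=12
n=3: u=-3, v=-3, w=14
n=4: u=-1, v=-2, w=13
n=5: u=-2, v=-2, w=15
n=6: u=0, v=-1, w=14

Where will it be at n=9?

u=0, v=0, w=17

Differencing gives (-1,+0,+2), (+2,+1,-1), (-1,+0,+2), (+2,+1,-1), (-1,+0,+2), (+2,+1,-1). This is the pattern (-1,+0,+2), (+2,+1,-1) repeated.
step 7: apply (-1,+0,+2) → u=-1, v=-1, w=16
step 8: apply (+2,+1,-1) → u=1, v=0, w=15
step 9: apply (-1,+0,+2) → u=0, v=0, w=17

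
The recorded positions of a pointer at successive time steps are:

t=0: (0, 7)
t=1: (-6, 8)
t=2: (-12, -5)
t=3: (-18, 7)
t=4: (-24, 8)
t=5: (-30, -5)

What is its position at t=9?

(-54, 7)

The first coordinate changes by -6 each step, so at step 9 it is 0 + 9·(-6) = -54.
The second coordinate repeats the cycle [7, 8, -5] with period 3; step 9 mod 3 = 0, giving 7.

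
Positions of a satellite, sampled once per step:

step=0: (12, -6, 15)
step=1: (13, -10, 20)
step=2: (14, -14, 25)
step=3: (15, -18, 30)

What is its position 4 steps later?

The position changes by (+1, -4, +5) every step.
step 4: (15, -18, 30) + (+1, -4, +5) → (16, -22, 35)
step 5: (16, -22, 35) + (+1, -4, +5) → (17, -26, 40)
step 6: (17, -26, 40) + (+1, -4, +5) → (18, -30, 45)
step 7: (18, -30, 45) + (+1, -4, +5) → (19, -34, 50)

(19, -34, 50)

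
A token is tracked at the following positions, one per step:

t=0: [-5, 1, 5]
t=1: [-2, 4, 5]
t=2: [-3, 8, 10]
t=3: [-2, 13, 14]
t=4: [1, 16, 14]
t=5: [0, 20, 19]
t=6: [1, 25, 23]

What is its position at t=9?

[4, 37, 32]

Differencing gives [+3, +3, +0], [-1, +4, +5], [+1, +5, +4], [+3, +3, +0], [-1, +4, +5], [+1, +5, +4]. This is the pattern [+3, +3, +0], [-1, +4, +5], [+1, +5, +4] repeated.
step 7: apply [+3, +3, +0] → [4, 28, 23]
step 8: apply [-1, +4, +5] → [3, 32, 28]
step 9: apply [+1, +5, +4] → [4, 37, 32]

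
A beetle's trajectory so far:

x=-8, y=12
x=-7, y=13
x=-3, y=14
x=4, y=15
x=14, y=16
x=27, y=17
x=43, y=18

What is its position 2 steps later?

First differences are (+1,+1), (+4,+1), (+7,+1), (+10,+1), (+13,+1), (+16,+1); their common second difference is (+3,+0) (constant acceleration).
step 7: x=43, y=18 + (+19,+1) → x=62, y=19
step 8: x=62, y=19 + (+22,+1) → x=84, y=20

x=84, y=20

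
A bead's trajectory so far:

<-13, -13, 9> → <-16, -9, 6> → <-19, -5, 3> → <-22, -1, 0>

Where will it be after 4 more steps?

The position changes by <-3, +4, -3> every step.
step 4: <-22, -1, 0> + <-3, +4, -3> → <-25, 3, -3>
step 5: <-25, 3, -3> + <-3, +4, -3> → <-28, 7, -6>
step 6: <-28, 7, -6> + <-3, +4, -3> → <-31, 11, -9>
step 7: <-31, 11, -9> + <-3, +4, -3> → <-34, 15, -12>

<-34, 15, -12>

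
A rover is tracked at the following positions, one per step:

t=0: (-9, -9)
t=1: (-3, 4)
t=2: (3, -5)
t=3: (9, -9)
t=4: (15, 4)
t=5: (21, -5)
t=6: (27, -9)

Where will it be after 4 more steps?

(51, 4)

The first coordinate changes by +6 each step, so at step 10 it is -9 + 10·(6) = 51.
The second coordinate repeats the cycle [-9, 4, -5] with period 3; step 10 mod 3 = 1, giving 4.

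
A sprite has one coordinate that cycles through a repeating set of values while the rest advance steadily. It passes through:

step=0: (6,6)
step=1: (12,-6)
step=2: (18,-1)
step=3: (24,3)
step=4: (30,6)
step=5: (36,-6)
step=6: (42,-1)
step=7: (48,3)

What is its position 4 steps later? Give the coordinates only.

First: linear, +6 per step → 72 at step 11.
Second: cycles through 6, -6, -1, 3 every 4 steps. Step 11 lands at position 3 of the cycle → 3.

(72,3)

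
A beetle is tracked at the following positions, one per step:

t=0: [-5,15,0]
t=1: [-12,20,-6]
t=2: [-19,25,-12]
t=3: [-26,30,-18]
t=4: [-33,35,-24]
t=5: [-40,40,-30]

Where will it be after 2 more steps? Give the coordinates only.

[-54,50,-42]

Each step adds [-7,+5,-6] to the position.
step 6: [-40,40,-30] + [-7,+5,-6] → [-47,45,-36]
step 7: [-47,45,-36] + [-7,+5,-6] → [-54,50,-42]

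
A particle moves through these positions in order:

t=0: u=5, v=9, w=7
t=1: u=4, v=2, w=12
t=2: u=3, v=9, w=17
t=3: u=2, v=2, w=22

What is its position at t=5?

The u coordinate changes by -1 each step, so at step 5 it is 5 + 5·(-1) = 0.
The v coordinate repeats the cycle [9, 2] with period 2; step 5 mod 2 = 1, giving 2.
The w coordinate changes by +5 each step, so at step 5 it is 7 + 5·(5) = 32.

u=0, v=2, w=32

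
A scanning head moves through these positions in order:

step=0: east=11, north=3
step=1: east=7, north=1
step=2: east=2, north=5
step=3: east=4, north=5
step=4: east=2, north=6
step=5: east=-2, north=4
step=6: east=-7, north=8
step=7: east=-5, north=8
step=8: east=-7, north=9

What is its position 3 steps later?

east=-14, north=11

Differencing gives (-4,-2), (-5,+4), (+2,+0), (-2,+1), (-4,-2), (-5,+4), (+2,+0), (-2,+1). This is the pattern (-4,-2), (-5,+4), (+2,+0), (-2,+1) repeated.
step 9: apply (-4,-2) → east=-11, north=7
step 10: apply (-5,+4) → east=-16, north=11
step 11: apply (+2,+0) → east=-14, north=11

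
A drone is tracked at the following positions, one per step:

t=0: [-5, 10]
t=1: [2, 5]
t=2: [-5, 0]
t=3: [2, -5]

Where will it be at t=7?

[2, -25]

First: cycles through -5, 2 every 2 steps. Step 7 lands at position 1 of the cycle → 2.
Second: linear, -5 per step → -25 at step 7.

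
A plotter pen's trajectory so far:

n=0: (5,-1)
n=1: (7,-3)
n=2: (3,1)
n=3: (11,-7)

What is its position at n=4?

(-5,9)

Step-to-step displacements: (+2,-2), (-4,+4), (+8,-8); each is -2× the previous.
step 4: (11,-7) + (-16,+16) → (-5,9)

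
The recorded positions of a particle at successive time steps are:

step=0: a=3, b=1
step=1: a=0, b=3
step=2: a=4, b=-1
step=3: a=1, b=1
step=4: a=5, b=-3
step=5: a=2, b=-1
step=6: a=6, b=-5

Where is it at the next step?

a=3, b=-3

Differencing gives (-3, +2), (+4, -4), (-3, +2), (+4, -4), (-3, +2), (+4, -4). This is the pattern (-3, +2), (+4, -4) repeated.
step 7: apply (-3, +2) → a=3, b=-3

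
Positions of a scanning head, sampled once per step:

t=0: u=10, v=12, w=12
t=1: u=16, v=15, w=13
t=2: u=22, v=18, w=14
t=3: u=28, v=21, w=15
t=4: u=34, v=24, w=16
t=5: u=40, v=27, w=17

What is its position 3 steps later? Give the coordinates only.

Constant displacement of (+6,+3,+1) per step.
step 6: u=40, v=27, w=17 + (+6,+3,+1) → u=46, v=30, w=18
step 7: u=46, v=30, w=18 + (+6,+3,+1) → u=52, v=33, w=19
step 8: u=52, v=33, w=19 + (+6,+3,+1) → u=58, v=36, w=20

u=58, v=36, w=20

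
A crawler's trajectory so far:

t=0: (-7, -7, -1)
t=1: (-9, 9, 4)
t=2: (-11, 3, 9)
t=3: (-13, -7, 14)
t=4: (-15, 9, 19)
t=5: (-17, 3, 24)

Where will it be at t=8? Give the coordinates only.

First: linear, -2 per step → -23 at step 8.
Second: cycles through -7, 9, 3 every 3 steps. Step 8 lands at position 2 of the cycle → 3.
Third: linear, +5 per step → 39 at step 8.

(-23, 3, 39)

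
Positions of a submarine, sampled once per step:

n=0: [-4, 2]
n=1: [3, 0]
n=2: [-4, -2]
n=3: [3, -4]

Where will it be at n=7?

First: cycles through -4, 3 every 2 steps. Step 7 lands at position 1 of the cycle → 3.
Second: linear, -2 per step → -12 at step 7.

[3, -12]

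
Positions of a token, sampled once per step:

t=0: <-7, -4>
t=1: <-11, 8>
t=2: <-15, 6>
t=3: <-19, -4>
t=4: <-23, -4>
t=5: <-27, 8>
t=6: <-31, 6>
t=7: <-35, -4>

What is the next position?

The first coordinate changes by -4 each step, so at step 8 it is -7 + 8·(-4) = -39.
The second coordinate repeats the cycle [-4, 8, 6, -4] with period 4; step 8 mod 4 = 0, giving -4.

<-39, -4>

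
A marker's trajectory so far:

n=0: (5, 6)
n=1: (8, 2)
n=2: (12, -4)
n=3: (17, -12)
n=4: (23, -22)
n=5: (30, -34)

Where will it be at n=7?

(47, -64)

Taking differences between consecutive positions: (+3, -4), (+4, -6), (+5, -8), (+6, -10), (+7, -12). These grow by (+1, -2) each step.
step 6: (30, -34) + (+8, -14) → (38, -48)
step 7: (38, -48) + (+9, -16) → (47, -64)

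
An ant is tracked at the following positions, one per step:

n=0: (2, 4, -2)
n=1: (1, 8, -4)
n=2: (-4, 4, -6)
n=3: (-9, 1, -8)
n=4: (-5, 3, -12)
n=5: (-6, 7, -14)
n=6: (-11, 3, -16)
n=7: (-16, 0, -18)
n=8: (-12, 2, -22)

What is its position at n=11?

(-23, -1, -28)

Step-to-step displacements: (-1, +4, -2), (-5, -4, -2), (-5, -3, -2), (+4, +2, -4), (-1, +4, -2), (-5, -4, -2), (-5, -3, -2), (+4, +2, -4) — a repeating cycle of length 4.
step 9: apply (-1, +4, -2) → (-13, 6, -24)
step 10: apply (-5, -4, -2) → (-18, 2, -26)
step 11: apply (-5, -3, -2) → (-23, -1, -28)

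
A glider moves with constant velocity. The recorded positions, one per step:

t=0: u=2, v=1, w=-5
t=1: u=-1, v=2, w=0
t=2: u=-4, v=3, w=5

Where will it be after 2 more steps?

Each step adds (-3, +1, +5) to the position.
step 3: u=-4, v=3, w=5 + (-3, +1, +5) → u=-7, v=4, w=10
step 4: u=-7, v=4, w=10 + (-3, +1, +5) → u=-10, v=5, w=15

u=-10, v=5, w=15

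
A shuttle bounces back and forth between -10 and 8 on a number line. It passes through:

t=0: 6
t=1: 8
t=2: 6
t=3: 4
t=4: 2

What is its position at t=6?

-2

The value travels 2 per step and bounces off the walls at -10 and 8.
  step 5: 2 → 0
  step 6: 0 → -2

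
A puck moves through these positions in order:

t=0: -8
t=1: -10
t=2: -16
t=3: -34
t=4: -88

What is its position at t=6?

The jumps are -2, -6, -18, -54 — a geometric progression with ratio 3.
step 5: -88 − 162 → -250
step 6: -250 − 486 → -736

-736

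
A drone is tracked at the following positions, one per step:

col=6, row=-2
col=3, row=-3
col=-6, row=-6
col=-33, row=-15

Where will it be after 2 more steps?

Step-to-step displacements: (-3,-1), (-9,-3), (-27,-9); each is 3× the previous.
step 4: col=-33, row=-15 + (-81,-27) → col=-114, row=-42
step 5: col=-114, row=-42 + (-243,-81) → col=-357, row=-123

col=-357, row=-123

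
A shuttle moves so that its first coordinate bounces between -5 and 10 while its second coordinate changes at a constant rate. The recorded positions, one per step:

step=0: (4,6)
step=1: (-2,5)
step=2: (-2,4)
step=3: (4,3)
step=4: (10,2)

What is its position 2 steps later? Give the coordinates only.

The first coordinate travels 6 per step and bounces off the walls at -5 and 10.
  step 5: 10 → 4
  step 6: 4 → -2
The second coordinate changes by -1 each step: at step 6 it is 0.

(-2,0)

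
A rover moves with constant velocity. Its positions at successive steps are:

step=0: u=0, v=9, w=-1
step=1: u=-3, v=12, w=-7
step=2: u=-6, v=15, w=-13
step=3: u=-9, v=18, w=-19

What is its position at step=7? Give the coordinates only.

The position changes by (-3, +3, -6) every step.
step 4: u=-9, v=18, w=-19 + (-3, +3, -6) → u=-12, v=21, w=-25
step 5: u=-12, v=21, w=-25 + (-3, +3, -6) → u=-15, v=24, w=-31
step 6: u=-15, v=24, w=-31 + (-3, +3, -6) → u=-18, v=27, w=-37
step 7: u=-18, v=27, w=-37 + (-3, +3, -6) → u=-21, v=30, w=-43

u=-21, v=30, w=-43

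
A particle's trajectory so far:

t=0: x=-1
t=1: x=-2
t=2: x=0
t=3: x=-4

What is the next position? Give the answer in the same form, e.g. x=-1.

Consecutive displacements -1, +2, -4 scale by a factor of -2 each step.
step 4: -4 + 8 → x=4

x=4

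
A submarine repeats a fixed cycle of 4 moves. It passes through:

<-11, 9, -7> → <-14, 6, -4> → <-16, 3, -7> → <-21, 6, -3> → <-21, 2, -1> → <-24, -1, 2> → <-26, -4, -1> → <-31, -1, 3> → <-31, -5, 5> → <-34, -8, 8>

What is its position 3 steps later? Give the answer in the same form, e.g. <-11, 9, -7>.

<-41, -12, 11>

Step-to-step displacements: <-3, -3, +3>, <-2, -3, -3>, <-5, +3, +4>, <+0, -4, +2>, <-3, -3, +3>, <-2, -3, -3>, <-5, +3, +4>, <+0, -4, +2>, <-3, -3, +3> — a repeating cycle of length 4.
step 10: apply <-2, -3, -3> → <-36, -11, 5>
step 11: apply <-5, +3, +4> → <-41, -8, 9>
step 12: apply <+0, -4, +2> → <-41, -12, 11>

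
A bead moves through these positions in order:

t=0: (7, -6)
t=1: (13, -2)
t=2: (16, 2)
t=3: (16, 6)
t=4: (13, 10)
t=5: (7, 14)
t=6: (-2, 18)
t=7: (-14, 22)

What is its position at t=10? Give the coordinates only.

(-68, 34)

First differences are (+6, +4), (+3, +4), (+0, +4), (-3, +4), (-6, +4), (-9, +4), (-12, +4); their common second difference is (-3, +0) (constant acceleration).
step 8: (-14, 22) + (-15, +4) → (-29, 26)
step 9: (-29, 26) + (-18, +4) → (-47, 30)
step 10: (-47, 30) + (-21, +4) → (-68, 34)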